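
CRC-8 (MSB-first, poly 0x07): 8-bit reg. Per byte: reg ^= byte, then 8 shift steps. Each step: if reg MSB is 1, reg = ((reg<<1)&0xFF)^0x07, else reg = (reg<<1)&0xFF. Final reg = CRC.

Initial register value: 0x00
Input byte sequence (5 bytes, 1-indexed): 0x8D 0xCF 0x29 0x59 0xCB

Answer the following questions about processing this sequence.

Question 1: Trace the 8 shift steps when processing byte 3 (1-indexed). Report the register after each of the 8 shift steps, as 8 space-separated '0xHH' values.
After byte 1 (0x8D): reg=0xAA
After byte 2 (0xCF): reg=0x3C
Register before byte 3: 0x3C
After XOR with byte 0x29: 0x15

Answer: 0x2A 0x54 0xA8 0x57 0xAE 0x5B 0xB6 0x6B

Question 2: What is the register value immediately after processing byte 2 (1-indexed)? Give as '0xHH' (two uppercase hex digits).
After byte 1 (0x8D): reg=0xAA
After byte 2 (0xCF): reg=0x3C

Answer: 0x3C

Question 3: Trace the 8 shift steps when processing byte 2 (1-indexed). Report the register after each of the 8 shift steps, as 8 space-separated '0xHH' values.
After byte 1 (0x8D): reg=0xAA
Register before byte 2: 0xAA
After XOR with byte 0xCF: 0x65

Answer: 0xCA 0x93 0x21 0x42 0x84 0x0F 0x1E 0x3C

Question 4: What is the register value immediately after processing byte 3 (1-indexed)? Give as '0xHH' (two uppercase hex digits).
Answer: 0x6B

Derivation:
After byte 1 (0x8D): reg=0xAA
After byte 2 (0xCF): reg=0x3C
After byte 3 (0x29): reg=0x6B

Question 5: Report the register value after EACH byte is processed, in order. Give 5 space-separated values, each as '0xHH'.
0xAA 0x3C 0x6B 0x9E 0xAC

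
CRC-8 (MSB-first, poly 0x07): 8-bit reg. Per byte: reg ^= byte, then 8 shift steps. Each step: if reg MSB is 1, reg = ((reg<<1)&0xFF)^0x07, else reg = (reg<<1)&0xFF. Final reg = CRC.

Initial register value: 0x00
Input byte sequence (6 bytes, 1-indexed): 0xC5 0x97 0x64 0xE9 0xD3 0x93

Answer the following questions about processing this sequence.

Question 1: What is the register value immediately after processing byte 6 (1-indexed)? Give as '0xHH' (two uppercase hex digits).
Answer: 0x17

Derivation:
After byte 1 (0xC5): reg=0x55
After byte 2 (0x97): reg=0x40
After byte 3 (0x64): reg=0xFC
After byte 4 (0xE9): reg=0x6B
After byte 5 (0xD3): reg=0x21
After byte 6 (0x93): reg=0x17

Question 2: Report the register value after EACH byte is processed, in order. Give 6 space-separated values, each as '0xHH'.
0x55 0x40 0xFC 0x6B 0x21 0x17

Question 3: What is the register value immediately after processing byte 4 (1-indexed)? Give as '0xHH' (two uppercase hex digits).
Answer: 0x6B

Derivation:
After byte 1 (0xC5): reg=0x55
After byte 2 (0x97): reg=0x40
After byte 3 (0x64): reg=0xFC
After byte 4 (0xE9): reg=0x6B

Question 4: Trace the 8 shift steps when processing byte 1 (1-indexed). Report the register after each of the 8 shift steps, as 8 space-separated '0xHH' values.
Register before byte 1: 0x00
After XOR with byte 0xC5: 0xC5

Answer: 0x8D 0x1D 0x3A 0x74 0xE8 0xD7 0xA9 0x55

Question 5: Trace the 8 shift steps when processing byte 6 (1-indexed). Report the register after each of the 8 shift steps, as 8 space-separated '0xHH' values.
After byte 1 (0xC5): reg=0x55
After byte 2 (0x97): reg=0x40
After byte 3 (0x64): reg=0xFC
After byte 4 (0xE9): reg=0x6B
After byte 5 (0xD3): reg=0x21
Register before byte 6: 0x21
After XOR with byte 0x93: 0xB2

Answer: 0x63 0xC6 0x8B 0x11 0x22 0x44 0x88 0x17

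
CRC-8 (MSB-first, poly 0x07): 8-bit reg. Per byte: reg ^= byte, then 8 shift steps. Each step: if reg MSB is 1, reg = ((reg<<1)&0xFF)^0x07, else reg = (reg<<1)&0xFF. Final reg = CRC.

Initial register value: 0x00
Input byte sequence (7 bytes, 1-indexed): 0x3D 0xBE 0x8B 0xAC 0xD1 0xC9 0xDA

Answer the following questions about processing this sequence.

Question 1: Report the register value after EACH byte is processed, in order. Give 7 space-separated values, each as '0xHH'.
0xB3 0x23 0x51 0xFD 0xC4 0x23 0xE1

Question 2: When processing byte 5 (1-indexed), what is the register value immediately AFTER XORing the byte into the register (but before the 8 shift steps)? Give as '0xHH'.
Register before byte 5: 0xFD
Byte 5: 0xD1
0xFD XOR 0xD1 = 0x2C

Answer: 0x2C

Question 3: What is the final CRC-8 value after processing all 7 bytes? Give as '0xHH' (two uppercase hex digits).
After byte 1 (0x3D): reg=0xB3
After byte 2 (0xBE): reg=0x23
After byte 3 (0x8B): reg=0x51
After byte 4 (0xAC): reg=0xFD
After byte 5 (0xD1): reg=0xC4
After byte 6 (0xC9): reg=0x23
After byte 7 (0xDA): reg=0xE1

Answer: 0xE1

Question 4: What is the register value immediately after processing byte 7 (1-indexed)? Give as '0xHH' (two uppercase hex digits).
Answer: 0xE1

Derivation:
After byte 1 (0x3D): reg=0xB3
After byte 2 (0xBE): reg=0x23
After byte 3 (0x8B): reg=0x51
After byte 4 (0xAC): reg=0xFD
After byte 5 (0xD1): reg=0xC4
After byte 6 (0xC9): reg=0x23
After byte 7 (0xDA): reg=0xE1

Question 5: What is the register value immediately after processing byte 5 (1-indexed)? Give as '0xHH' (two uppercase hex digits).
Answer: 0xC4

Derivation:
After byte 1 (0x3D): reg=0xB3
After byte 2 (0xBE): reg=0x23
After byte 3 (0x8B): reg=0x51
After byte 4 (0xAC): reg=0xFD
After byte 5 (0xD1): reg=0xC4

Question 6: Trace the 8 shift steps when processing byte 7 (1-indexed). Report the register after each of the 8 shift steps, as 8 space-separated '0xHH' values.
Answer: 0xF5 0xED 0xDD 0xBD 0x7D 0xFA 0xF3 0xE1

Derivation:
After byte 1 (0x3D): reg=0xB3
After byte 2 (0xBE): reg=0x23
After byte 3 (0x8B): reg=0x51
After byte 4 (0xAC): reg=0xFD
After byte 5 (0xD1): reg=0xC4
After byte 6 (0xC9): reg=0x23
Register before byte 7: 0x23
After XOR with byte 0xDA: 0xF9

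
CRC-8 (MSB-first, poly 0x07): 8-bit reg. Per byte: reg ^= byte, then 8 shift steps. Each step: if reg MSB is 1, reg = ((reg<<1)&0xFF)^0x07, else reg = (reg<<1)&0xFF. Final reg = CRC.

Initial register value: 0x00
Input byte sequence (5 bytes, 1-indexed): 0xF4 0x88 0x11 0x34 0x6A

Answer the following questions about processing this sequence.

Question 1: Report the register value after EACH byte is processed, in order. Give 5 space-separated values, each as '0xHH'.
0xC2 0xF1 0xAE 0xCF 0x72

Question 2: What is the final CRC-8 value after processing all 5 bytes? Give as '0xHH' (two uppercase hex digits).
Answer: 0x72

Derivation:
After byte 1 (0xF4): reg=0xC2
After byte 2 (0x88): reg=0xF1
After byte 3 (0x11): reg=0xAE
After byte 4 (0x34): reg=0xCF
After byte 5 (0x6A): reg=0x72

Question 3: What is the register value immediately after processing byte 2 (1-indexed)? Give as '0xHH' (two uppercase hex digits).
Answer: 0xF1

Derivation:
After byte 1 (0xF4): reg=0xC2
After byte 2 (0x88): reg=0xF1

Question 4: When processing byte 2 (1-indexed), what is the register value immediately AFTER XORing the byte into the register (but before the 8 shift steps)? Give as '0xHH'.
Answer: 0x4A

Derivation:
Register before byte 2: 0xC2
Byte 2: 0x88
0xC2 XOR 0x88 = 0x4A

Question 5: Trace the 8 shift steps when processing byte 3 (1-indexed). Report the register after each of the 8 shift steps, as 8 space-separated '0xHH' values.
Answer: 0xC7 0x89 0x15 0x2A 0x54 0xA8 0x57 0xAE

Derivation:
After byte 1 (0xF4): reg=0xC2
After byte 2 (0x88): reg=0xF1
Register before byte 3: 0xF1
After XOR with byte 0x11: 0xE0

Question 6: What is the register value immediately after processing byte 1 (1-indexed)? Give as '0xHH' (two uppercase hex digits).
After byte 1 (0xF4): reg=0xC2

Answer: 0xC2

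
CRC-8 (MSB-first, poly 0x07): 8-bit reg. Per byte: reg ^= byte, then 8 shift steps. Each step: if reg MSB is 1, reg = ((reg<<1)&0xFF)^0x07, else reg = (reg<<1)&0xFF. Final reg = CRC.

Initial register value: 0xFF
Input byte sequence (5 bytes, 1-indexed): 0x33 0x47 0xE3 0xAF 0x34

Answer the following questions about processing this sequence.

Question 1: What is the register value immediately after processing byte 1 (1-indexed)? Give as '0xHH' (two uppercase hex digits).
After byte 1 (0x33): reg=0x6A

Answer: 0x6A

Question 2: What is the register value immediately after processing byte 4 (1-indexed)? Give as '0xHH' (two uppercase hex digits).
After byte 1 (0x33): reg=0x6A
After byte 2 (0x47): reg=0xC3
After byte 3 (0xE3): reg=0xE0
After byte 4 (0xAF): reg=0xEA

Answer: 0xEA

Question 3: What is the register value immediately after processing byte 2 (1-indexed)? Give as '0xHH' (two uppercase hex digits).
After byte 1 (0x33): reg=0x6A
After byte 2 (0x47): reg=0xC3

Answer: 0xC3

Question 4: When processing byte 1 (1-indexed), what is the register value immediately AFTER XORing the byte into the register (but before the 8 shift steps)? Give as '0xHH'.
Register before byte 1: 0xFF
Byte 1: 0x33
0xFF XOR 0x33 = 0xCC

Answer: 0xCC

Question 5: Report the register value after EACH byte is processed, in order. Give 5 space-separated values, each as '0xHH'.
0x6A 0xC3 0xE0 0xEA 0x14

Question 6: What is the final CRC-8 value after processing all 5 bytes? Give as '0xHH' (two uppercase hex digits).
After byte 1 (0x33): reg=0x6A
After byte 2 (0x47): reg=0xC3
After byte 3 (0xE3): reg=0xE0
After byte 4 (0xAF): reg=0xEA
After byte 5 (0x34): reg=0x14

Answer: 0x14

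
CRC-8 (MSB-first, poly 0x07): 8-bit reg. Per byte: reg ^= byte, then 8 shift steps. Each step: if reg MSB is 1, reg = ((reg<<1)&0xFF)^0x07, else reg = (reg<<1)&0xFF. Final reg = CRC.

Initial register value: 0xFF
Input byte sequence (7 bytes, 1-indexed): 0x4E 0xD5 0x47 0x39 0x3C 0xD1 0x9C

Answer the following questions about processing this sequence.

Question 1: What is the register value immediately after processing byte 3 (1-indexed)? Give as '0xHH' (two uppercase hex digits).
Answer: 0xA8

Derivation:
After byte 1 (0x4E): reg=0x1E
After byte 2 (0xD5): reg=0x7F
After byte 3 (0x47): reg=0xA8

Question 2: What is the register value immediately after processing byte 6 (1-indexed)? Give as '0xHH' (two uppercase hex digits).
After byte 1 (0x4E): reg=0x1E
After byte 2 (0xD5): reg=0x7F
After byte 3 (0x47): reg=0xA8
After byte 4 (0x39): reg=0xFE
After byte 5 (0x3C): reg=0x40
After byte 6 (0xD1): reg=0xFE

Answer: 0xFE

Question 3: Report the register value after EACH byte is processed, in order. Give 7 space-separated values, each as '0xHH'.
0x1E 0x7F 0xA8 0xFE 0x40 0xFE 0x29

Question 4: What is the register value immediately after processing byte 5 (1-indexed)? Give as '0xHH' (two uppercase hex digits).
After byte 1 (0x4E): reg=0x1E
After byte 2 (0xD5): reg=0x7F
After byte 3 (0x47): reg=0xA8
After byte 4 (0x39): reg=0xFE
After byte 5 (0x3C): reg=0x40

Answer: 0x40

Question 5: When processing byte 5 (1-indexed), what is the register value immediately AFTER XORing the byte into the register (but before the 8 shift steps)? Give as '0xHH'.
Answer: 0xC2

Derivation:
Register before byte 5: 0xFE
Byte 5: 0x3C
0xFE XOR 0x3C = 0xC2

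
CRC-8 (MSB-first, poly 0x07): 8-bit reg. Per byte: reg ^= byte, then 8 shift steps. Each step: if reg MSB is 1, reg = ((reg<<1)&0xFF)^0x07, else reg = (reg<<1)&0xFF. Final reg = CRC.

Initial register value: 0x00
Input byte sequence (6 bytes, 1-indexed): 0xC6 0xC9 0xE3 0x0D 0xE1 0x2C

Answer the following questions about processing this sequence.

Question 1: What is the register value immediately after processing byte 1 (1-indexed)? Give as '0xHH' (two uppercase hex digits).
Answer: 0x5C

Derivation:
After byte 1 (0xC6): reg=0x5C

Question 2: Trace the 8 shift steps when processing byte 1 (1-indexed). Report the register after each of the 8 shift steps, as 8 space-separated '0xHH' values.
Answer: 0x8B 0x11 0x22 0x44 0x88 0x17 0x2E 0x5C

Derivation:
Register before byte 1: 0x00
After XOR with byte 0xC6: 0xC6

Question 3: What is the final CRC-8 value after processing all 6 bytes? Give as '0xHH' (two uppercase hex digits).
Answer: 0x15

Derivation:
After byte 1 (0xC6): reg=0x5C
After byte 2 (0xC9): reg=0xE2
After byte 3 (0xE3): reg=0x07
After byte 4 (0x0D): reg=0x36
After byte 5 (0xE1): reg=0x2B
After byte 6 (0x2C): reg=0x15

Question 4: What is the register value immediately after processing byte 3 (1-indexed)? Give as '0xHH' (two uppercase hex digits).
Answer: 0x07

Derivation:
After byte 1 (0xC6): reg=0x5C
After byte 2 (0xC9): reg=0xE2
After byte 3 (0xE3): reg=0x07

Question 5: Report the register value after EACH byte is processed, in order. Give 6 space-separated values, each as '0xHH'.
0x5C 0xE2 0x07 0x36 0x2B 0x15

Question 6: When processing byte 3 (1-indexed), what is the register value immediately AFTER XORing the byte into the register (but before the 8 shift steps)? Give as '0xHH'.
Answer: 0x01

Derivation:
Register before byte 3: 0xE2
Byte 3: 0xE3
0xE2 XOR 0xE3 = 0x01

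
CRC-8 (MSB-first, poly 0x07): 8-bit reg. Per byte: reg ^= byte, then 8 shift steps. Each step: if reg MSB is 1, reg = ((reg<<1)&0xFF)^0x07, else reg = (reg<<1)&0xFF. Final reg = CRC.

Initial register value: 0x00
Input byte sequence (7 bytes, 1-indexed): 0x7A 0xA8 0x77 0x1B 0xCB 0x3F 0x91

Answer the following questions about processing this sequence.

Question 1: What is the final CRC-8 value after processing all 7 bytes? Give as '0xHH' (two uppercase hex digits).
Answer: 0x03

Derivation:
After byte 1 (0x7A): reg=0x61
After byte 2 (0xA8): reg=0x71
After byte 3 (0x77): reg=0x12
After byte 4 (0x1B): reg=0x3F
After byte 5 (0xCB): reg=0xC2
After byte 6 (0x3F): reg=0xFD
After byte 7 (0x91): reg=0x03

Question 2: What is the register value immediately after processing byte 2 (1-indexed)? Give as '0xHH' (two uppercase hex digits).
After byte 1 (0x7A): reg=0x61
After byte 2 (0xA8): reg=0x71

Answer: 0x71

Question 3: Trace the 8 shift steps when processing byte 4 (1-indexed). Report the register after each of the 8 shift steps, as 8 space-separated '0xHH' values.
After byte 1 (0x7A): reg=0x61
After byte 2 (0xA8): reg=0x71
After byte 3 (0x77): reg=0x12
Register before byte 4: 0x12
After XOR with byte 0x1B: 0x09

Answer: 0x12 0x24 0x48 0x90 0x27 0x4E 0x9C 0x3F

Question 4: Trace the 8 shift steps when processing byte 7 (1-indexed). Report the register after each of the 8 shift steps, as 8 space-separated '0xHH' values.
After byte 1 (0x7A): reg=0x61
After byte 2 (0xA8): reg=0x71
After byte 3 (0x77): reg=0x12
After byte 4 (0x1B): reg=0x3F
After byte 5 (0xCB): reg=0xC2
After byte 6 (0x3F): reg=0xFD
Register before byte 7: 0xFD
After XOR with byte 0x91: 0x6C

Answer: 0xD8 0xB7 0x69 0xD2 0xA3 0x41 0x82 0x03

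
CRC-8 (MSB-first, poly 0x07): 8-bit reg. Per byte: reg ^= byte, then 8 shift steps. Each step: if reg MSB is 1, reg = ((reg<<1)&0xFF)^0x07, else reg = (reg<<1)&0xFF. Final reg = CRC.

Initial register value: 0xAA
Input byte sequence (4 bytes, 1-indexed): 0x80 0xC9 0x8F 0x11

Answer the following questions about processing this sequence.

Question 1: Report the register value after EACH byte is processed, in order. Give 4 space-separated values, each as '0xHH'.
0xD6 0x5D 0x30 0xE7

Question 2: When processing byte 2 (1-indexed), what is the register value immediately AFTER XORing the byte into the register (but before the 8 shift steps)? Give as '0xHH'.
Register before byte 2: 0xD6
Byte 2: 0xC9
0xD6 XOR 0xC9 = 0x1F

Answer: 0x1F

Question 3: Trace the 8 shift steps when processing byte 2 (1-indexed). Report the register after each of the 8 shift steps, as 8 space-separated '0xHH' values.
After byte 1 (0x80): reg=0xD6
Register before byte 2: 0xD6
After XOR with byte 0xC9: 0x1F

Answer: 0x3E 0x7C 0xF8 0xF7 0xE9 0xD5 0xAD 0x5D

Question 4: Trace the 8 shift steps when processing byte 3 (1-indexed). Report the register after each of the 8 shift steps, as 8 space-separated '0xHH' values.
Answer: 0xA3 0x41 0x82 0x03 0x06 0x0C 0x18 0x30

Derivation:
After byte 1 (0x80): reg=0xD6
After byte 2 (0xC9): reg=0x5D
Register before byte 3: 0x5D
After XOR with byte 0x8F: 0xD2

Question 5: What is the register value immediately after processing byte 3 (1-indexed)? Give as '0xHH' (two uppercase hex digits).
Answer: 0x30

Derivation:
After byte 1 (0x80): reg=0xD6
After byte 2 (0xC9): reg=0x5D
After byte 3 (0x8F): reg=0x30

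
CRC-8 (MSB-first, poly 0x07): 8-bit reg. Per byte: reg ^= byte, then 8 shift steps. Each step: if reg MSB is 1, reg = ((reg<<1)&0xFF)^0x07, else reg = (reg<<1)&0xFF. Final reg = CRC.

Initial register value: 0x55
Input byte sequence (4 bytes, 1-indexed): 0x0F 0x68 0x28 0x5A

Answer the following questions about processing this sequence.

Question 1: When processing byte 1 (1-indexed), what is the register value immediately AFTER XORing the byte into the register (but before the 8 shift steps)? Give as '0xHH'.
Answer: 0x5A

Derivation:
Register before byte 1: 0x55
Byte 1: 0x0F
0x55 XOR 0x0F = 0x5A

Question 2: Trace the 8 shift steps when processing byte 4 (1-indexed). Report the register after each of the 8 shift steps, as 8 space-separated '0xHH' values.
Answer: 0xF8 0xF7 0xE9 0xD5 0xAD 0x5D 0xBA 0x73

Derivation:
After byte 1 (0x0F): reg=0x81
After byte 2 (0x68): reg=0x91
After byte 3 (0x28): reg=0x26
Register before byte 4: 0x26
After XOR with byte 0x5A: 0x7C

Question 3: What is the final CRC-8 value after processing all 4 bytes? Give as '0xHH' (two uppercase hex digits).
After byte 1 (0x0F): reg=0x81
After byte 2 (0x68): reg=0x91
After byte 3 (0x28): reg=0x26
After byte 4 (0x5A): reg=0x73

Answer: 0x73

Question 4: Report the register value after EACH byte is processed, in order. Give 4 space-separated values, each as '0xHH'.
0x81 0x91 0x26 0x73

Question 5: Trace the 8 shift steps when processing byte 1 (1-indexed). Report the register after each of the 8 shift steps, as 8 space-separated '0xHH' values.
Answer: 0xB4 0x6F 0xDE 0xBB 0x71 0xE2 0xC3 0x81

Derivation:
Register before byte 1: 0x55
After XOR with byte 0x0F: 0x5A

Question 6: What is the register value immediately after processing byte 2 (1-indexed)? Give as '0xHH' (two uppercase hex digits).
After byte 1 (0x0F): reg=0x81
After byte 2 (0x68): reg=0x91

Answer: 0x91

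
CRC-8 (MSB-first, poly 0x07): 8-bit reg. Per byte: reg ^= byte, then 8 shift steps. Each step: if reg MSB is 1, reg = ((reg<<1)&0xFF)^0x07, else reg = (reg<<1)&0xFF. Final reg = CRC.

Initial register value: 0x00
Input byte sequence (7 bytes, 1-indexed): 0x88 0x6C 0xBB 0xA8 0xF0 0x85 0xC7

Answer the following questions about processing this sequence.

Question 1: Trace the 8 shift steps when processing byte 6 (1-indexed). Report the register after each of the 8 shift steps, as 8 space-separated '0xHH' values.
Answer: 0xBB 0x71 0xE2 0xC3 0x81 0x05 0x0A 0x14

Derivation:
After byte 1 (0x88): reg=0xB1
After byte 2 (0x6C): reg=0x1D
After byte 3 (0xBB): reg=0x7B
After byte 4 (0xA8): reg=0x37
After byte 5 (0xF0): reg=0x5B
Register before byte 6: 0x5B
After XOR with byte 0x85: 0xDE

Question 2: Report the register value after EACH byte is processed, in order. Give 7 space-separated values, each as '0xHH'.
0xB1 0x1D 0x7B 0x37 0x5B 0x14 0x37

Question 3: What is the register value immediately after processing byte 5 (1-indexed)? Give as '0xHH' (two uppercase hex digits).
After byte 1 (0x88): reg=0xB1
After byte 2 (0x6C): reg=0x1D
After byte 3 (0xBB): reg=0x7B
After byte 4 (0xA8): reg=0x37
After byte 5 (0xF0): reg=0x5B

Answer: 0x5B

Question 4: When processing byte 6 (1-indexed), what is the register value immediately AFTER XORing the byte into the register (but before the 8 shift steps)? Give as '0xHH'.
Answer: 0xDE

Derivation:
Register before byte 6: 0x5B
Byte 6: 0x85
0x5B XOR 0x85 = 0xDE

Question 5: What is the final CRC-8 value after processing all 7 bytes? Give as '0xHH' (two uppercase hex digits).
After byte 1 (0x88): reg=0xB1
After byte 2 (0x6C): reg=0x1D
After byte 3 (0xBB): reg=0x7B
After byte 4 (0xA8): reg=0x37
After byte 5 (0xF0): reg=0x5B
After byte 6 (0x85): reg=0x14
After byte 7 (0xC7): reg=0x37

Answer: 0x37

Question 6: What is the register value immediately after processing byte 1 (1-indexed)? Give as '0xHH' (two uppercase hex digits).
After byte 1 (0x88): reg=0xB1

Answer: 0xB1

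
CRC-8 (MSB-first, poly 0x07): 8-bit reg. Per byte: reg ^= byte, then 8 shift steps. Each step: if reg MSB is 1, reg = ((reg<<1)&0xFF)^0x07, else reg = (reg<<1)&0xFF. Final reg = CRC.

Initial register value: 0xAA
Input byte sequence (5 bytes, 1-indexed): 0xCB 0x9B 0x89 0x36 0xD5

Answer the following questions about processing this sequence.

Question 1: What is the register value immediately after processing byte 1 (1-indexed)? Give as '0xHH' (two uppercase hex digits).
After byte 1 (0xCB): reg=0x20

Answer: 0x20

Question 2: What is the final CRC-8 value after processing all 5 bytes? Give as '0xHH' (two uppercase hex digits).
Answer: 0x81

Derivation:
After byte 1 (0xCB): reg=0x20
After byte 2 (0x9B): reg=0x28
After byte 3 (0x89): reg=0x6E
After byte 4 (0x36): reg=0x8F
After byte 5 (0xD5): reg=0x81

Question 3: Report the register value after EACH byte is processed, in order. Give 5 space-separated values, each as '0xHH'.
0x20 0x28 0x6E 0x8F 0x81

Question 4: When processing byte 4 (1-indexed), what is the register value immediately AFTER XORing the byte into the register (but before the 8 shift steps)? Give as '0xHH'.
Answer: 0x58

Derivation:
Register before byte 4: 0x6E
Byte 4: 0x36
0x6E XOR 0x36 = 0x58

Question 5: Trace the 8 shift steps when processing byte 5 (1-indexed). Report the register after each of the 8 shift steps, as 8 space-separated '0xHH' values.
After byte 1 (0xCB): reg=0x20
After byte 2 (0x9B): reg=0x28
After byte 3 (0x89): reg=0x6E
After byte 4 (0x36): reg=0x8F
Register before byte 5: 0x8F
After XOR with byte 0xD5: 0x5A

Answer: 0xB4 0x6F 0xDE 0xBB 0x71 0xE2 0xC3 0x81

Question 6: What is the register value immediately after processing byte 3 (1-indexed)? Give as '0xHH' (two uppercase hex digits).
Answer: 0x6E

Derivation:
After byte 1 (0xCB): reg=0x20
After byte 2 (0x9B): reg=0x28
After byte 3 (0x89): reg=0x6E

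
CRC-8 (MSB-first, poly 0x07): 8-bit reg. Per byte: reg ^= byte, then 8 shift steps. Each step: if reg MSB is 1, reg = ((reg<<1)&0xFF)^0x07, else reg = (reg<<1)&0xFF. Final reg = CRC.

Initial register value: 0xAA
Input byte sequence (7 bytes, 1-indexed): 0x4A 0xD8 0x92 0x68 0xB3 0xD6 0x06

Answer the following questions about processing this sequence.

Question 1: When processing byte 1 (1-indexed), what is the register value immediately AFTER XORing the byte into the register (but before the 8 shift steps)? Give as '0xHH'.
Register before byte 1: 0xAA
Byte 1: 0x4A
0xAA XOR 0x4A = 0xE0

Answer: 0xE0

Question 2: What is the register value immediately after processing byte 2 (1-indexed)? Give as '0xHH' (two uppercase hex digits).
Answer: 0x45

Derivation:
After byte 1 (0x4A): reg=0xAE
After byte 2 (0xD8): reg=0x45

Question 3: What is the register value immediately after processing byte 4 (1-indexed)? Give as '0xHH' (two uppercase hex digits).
Answer: 0xCE

Derivation:
After byte 1 (0x4A): reg=0xAE
After byte 2 (0xD8): reg=0x45
After byte 3 (0x92): reg=0x2B
After byte 4 (0x68): reg=0xCE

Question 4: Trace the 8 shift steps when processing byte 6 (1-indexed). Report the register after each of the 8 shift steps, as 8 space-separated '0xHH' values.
Answer: 0x43 0x86 0x0B 0x16 0x2C 0x58 0xB0 0x67

Derivation:
After byte 1 (0x4A): reg=0xAE
After byte 2 (0xD8): reg=0x45
After byte 3 (0x92): reg=0x2B
After byte 4 (0x68): reg=0xCE
After byte 5 (0xB3): reg=0x74
Register before byte 6: 0x74
After XOR with byte 0xD6: 0xA2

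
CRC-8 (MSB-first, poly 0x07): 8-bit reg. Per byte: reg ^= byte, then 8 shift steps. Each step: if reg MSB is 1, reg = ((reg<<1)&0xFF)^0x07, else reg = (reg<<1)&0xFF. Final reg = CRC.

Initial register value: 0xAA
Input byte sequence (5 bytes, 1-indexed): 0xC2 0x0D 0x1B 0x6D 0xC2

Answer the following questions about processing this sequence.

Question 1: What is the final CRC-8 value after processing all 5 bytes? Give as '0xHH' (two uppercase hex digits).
After byte 1 (0xC2): reg=0x1F
After byte 2 (0x0D): reg=0x7E
After byte 3 (0x1B): reg=0x3C
After byte 4 (0x6D): reg=0xB0
After byte 5 (0xC2): reg=0x59

Answer: 0x59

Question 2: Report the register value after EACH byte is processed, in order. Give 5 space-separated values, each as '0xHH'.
0x1F 0x7E 0x3C 0xB0 0x59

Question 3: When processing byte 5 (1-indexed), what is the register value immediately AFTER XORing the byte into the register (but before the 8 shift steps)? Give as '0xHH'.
Answer: 0x72

Derivation:
Register before byte 5: 0xB0
Byte 5: 0xC2
0xB0 XOR 0xC2 = 0x72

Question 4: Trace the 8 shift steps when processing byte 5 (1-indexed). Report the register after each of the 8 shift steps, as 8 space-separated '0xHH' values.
Answer: 0xE4 0xCF 0x99 0x35 0x6A 0xD4 0xAF 0x59

Derivation:
After byte 1 (0xC2): reg=0x1F
After byte 2 (0x0D): reg=0x7E
After byte 3 (0x1B): reg=0x3C
After byte 4 (0x6D): reg=0xB0
Register before byte 5: 0xB0
After XOR with byte 0xC2: 0x72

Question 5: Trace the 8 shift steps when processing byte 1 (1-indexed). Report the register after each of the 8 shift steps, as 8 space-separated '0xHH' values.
Answer: 0xD0 0xA7 0x49 0x92 0x23 0x46 0x8C 0x1F

Derivation:
Register before byte 1: 0xAA
After XOR with byte 0xC2: 0x68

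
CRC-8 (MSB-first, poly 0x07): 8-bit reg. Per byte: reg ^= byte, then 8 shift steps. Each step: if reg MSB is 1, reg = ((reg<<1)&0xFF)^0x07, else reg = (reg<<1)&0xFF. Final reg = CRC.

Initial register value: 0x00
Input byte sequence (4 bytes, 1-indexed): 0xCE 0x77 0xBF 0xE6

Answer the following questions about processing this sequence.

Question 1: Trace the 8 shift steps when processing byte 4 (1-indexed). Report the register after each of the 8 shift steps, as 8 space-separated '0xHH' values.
Answer: 0x73 0xE6 0xCB 0x91 0x25 0x4A 0x94 0x2F

Derivation:
After byte 1 (0xCE): reg=0x64
After byte 2 (0x77): reg=0x79
After byte 3 (0xBF): reg=0x5C
Register before byte 4: 0x5C
After XOR with byte 0xE6: 0xBA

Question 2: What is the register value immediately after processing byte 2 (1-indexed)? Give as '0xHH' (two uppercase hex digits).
After byte 1 (0xCE): reg=0x64
After byte 2 (0x77): reg=0x79

Answer: 0x79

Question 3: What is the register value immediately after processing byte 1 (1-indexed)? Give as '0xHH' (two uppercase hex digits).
Answer: 0x64

Derivation:
After byte 1 (0xCE): reg=0x64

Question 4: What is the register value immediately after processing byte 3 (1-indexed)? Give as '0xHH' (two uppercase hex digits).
Answer: 0x5C

Derivation:
After byte 1 (0xCE): reg=0x64
After byte 2 (0x77): reg=0x79
After byte 3 (0xBF): reg=0x5C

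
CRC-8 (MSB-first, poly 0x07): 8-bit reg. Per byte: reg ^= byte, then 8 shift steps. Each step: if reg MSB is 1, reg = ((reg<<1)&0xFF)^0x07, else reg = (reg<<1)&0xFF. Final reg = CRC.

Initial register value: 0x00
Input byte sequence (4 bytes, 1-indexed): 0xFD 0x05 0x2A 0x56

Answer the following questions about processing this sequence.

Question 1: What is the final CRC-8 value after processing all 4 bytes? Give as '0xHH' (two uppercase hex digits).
Answer: 0xB4

Derivation:
After byte 1 (0xFD): reg=0xFD
After byte 2 (0x05): reg=0xE6
After byte 3 (0x2A): reg=0x6A
After byte 4 (0x56): reg=0xB4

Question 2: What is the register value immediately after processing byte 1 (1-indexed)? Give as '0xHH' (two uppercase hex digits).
After byte 1 (0xFD): reg=0xFD

Answer: 0xFD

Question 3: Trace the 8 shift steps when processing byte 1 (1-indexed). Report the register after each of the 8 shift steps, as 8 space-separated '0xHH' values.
Answer: 0xFD 0xFD 0xFD 0xFD 0xFD 0xFD 0xFD 0xFD

Derivation:
Register before byte 1: 0x00
After XOR with byte 0xFD: 0xFD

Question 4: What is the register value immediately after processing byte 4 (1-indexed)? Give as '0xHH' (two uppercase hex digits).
After byte 1 (0xFD): reg=0xFD
After byte 2 (0x05): reg=0xE6
After byte 3 (0x2A): reg=0x6A
After byte 4 (0x56): reg=0xB4

Answer: 0xB4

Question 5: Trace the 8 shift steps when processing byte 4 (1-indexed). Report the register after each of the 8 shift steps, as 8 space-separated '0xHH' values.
After byte 1 (0xFD): reg=0xFD
After byte 2 (0x05): reg=0xE6
After byte 3 (0x2A): reg=0x6A
Register before byte 4: 0x6A
After XOR with byte 0x56: 0x3C

Answer: 0x78 0xF0 0xE7 0xC9 0x95 0x2D 0x5A 0xB4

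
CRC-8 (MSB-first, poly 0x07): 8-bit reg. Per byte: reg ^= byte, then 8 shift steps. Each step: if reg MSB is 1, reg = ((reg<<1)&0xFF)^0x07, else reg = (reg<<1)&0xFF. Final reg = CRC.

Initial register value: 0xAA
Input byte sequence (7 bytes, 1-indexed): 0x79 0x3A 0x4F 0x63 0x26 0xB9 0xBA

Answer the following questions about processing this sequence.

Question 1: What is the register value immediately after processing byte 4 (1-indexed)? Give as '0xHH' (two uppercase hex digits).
Answer: 0x27

Derivation:
After byte 1 (0x79): reg=0x37
After byte 2 (0x3A): reg=0x23
After byte 3 (0x4F): reg=0x03
After byte 4 (0x63): reg=0x27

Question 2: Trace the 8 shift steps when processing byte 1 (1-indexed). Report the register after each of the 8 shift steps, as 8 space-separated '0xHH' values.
Register before byte 1: 0xAA
After XOR with byte 0x79: 0xD3

Answer: 0xA1 0x45 0x8A 0x13 0x26 0x4C 0x98 0x37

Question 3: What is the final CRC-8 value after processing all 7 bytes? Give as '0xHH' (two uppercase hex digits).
Answer: 0xB6

Derivation:
After byte 1 (0x79): reg=0x37
After byte 2 (0x3A): reg=0x23
After byte 3 (0x4F): reg=0x03
After byte 4 (0x63): reg=0x27
After byte 5 (0x26): reg=0x07
After byte 6 (0xB9): reg=0x33
After byte 7 (0xBA): reg=0xB6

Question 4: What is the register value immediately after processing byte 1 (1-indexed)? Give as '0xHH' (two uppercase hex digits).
After byte 1 (0x79): reg=0x37

Answer: 0x37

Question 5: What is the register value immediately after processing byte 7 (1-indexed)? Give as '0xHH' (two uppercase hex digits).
After byte 1 (0x79): reg=0x37
After byte 2 (0x3A): reg=0x23
After byte 3 (0x4F): reg=0x03
After byte 4 (0x63): reg=0x27
After byte 5 (0x26): reg=0x07
After byte 6 (0xB9): reg=0x33
After byte 7 (0xBA): reg=0xB6

Answer: 0xB6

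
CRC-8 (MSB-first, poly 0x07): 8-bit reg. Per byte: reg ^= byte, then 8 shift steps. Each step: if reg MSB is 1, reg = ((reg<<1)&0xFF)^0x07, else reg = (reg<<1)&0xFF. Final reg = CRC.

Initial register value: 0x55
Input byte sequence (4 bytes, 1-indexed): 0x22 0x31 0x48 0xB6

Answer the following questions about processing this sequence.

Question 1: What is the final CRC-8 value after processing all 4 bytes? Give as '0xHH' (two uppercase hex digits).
After byte 1 (0x22): reg=0x42
After byte 2 (0x31): reg=0x5E
After byte 3 (0x48): reg=0x62
After byte 4 (0xB6): reg=0x22

Answer: 0x22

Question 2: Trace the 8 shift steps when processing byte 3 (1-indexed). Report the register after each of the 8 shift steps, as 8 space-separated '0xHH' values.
Answer: 0x2C 0x58 0xB0 0x67 0xCE 0x9B 0x31 0x62

Derivation:
After byte 1 (0x22): reg=0x42
After byte 2 (0x31): reg=0x5E
Register before byte 3: 0x5E
After XOR with byte 0x48: 0x16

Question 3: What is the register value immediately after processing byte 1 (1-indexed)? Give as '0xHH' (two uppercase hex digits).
After byte 1 (0x22): reg=0x42

Answer: 0x42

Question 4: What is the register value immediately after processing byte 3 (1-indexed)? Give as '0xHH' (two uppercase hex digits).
After byte 1 (0x22): reg=0x42
After byte 2 (0x31): reg=0x5E
After byte 3 (0x48): reg=0x62

Answer: 0x62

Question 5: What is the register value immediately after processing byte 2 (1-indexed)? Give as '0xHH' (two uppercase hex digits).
Answer: 0x5E

Derivation:
After byte 1 (0x22): reg=0x42
After byte 2 (0x31): reg=0x5E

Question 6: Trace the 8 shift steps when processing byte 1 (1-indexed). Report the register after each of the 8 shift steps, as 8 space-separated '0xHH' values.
Register before byte 1: 0x55
After XOR with byte 0x22: 0x77

Answer: 0xEE 0xDB 0xB1 0x65 0xCA 0x93 0x21 0x42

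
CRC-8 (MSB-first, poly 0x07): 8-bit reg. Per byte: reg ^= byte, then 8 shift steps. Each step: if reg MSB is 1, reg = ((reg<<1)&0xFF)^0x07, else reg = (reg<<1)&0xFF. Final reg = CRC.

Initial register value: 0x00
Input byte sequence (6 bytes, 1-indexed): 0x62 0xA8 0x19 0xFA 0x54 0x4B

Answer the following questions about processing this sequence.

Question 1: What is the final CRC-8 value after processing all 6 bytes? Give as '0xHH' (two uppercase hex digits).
After byte 1 (0x62): reg=0x29
After byte 2 (0xA8): reg=0x8E
After byte 3 (0x19): reg=0xEC
After byte 4 (0xFA): reg=0x62
After byte 5 (0x54): reg=0x82
After byte 6 (0x4B): reg=0x71

Answer: 0x71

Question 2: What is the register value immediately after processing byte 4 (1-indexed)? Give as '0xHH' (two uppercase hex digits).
Answer: 0x62

Derivation:
After byte 1 (0x62): reg=0x29
After byte 2 (0xA8): reg=0x8E
After byte 3 (0x19): reg=0xEC
After byte 4 (0xFA): reg=0x62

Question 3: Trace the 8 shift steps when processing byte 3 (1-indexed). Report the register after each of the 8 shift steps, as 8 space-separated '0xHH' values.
Answer: 0x29 0x52 0xA4 0x4F 0x9E 0x3B 0x76 0xEC

Derivation:
After byte 1 (0x62): reg=0x29
After byte 2 (0xA8): reg=0x8E
Register before byte 3: 0x8E
After XOR with byte 0x19: 0x97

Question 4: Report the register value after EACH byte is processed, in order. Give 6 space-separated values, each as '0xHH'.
0x29 0x8E 0xEC 0x62 0x82 0x71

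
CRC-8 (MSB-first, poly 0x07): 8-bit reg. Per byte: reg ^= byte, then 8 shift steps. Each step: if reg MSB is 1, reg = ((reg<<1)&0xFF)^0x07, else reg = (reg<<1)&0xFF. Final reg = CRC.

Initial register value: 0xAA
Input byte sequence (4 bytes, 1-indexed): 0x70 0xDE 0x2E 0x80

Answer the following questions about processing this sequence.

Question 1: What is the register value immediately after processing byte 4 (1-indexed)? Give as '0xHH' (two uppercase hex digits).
After byte 1 (0x70): reg=0x08
After byte 2 (0xDE): reg=0x2C
After byte 3 (0x2E): reg=0x0E
After byte 4 (0x80): reg=0xA3

Answer: 0xA3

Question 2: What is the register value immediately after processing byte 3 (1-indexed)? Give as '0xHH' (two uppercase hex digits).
After byte 1 (0x70): reg=0x08
After byte 2 (0xDE): reg=0x2C
After byte 3 (0x2E): reg=0x0E

Answer: 0x0E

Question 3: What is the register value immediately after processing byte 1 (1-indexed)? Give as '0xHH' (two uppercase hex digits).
Answer: 0x08

Derivation:
After byte 1 (0x70): reg=0x08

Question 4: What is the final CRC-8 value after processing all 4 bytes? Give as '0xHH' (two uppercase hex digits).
After byte 1 (0x70): reg=0x08
After byte 2 (0xDE): reg=0x2C
After byte 3 (0x2E): reg=0x0E
After byte 4 (0x80): reg=0xA3

Answer: 0xA3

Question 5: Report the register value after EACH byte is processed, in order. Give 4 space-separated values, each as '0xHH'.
0x08 0x2C 0x0E 0xA3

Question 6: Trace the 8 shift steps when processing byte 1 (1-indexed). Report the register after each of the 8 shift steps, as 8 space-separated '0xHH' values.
Register before byte 1: 0xAA
After XOR with byte 0x70: 0xDA

Answer: 0xB3 0x61 0xC2 0x83 0x01 0x02 0x04 0x08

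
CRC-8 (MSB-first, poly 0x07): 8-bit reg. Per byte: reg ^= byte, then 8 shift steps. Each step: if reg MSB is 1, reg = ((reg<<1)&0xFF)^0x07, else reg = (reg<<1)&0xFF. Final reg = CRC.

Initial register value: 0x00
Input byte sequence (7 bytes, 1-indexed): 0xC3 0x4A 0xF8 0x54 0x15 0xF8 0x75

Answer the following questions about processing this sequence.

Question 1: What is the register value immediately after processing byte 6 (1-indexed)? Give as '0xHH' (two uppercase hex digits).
After byte 1 (0xC3): reg=0x47
After byte 2 (0x4A): reg=0x23
After byte 3 (0xF8): reg=0x0F
After byte 4 (0x54): reg=0x86
After byte 5 (0x15): reg=0xF0
After byte 6 (0xF8): reg=0x38

Answer: 0x38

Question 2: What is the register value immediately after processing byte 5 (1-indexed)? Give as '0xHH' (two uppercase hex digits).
After byte 1 (0xC3): reg=0x47
After byte 2 (0x4A): reg=0x23
After byte 3 (0xF8): reg=0x0F
After byte 4 (0x54): reg=0x86
After byte 5 (0x15): reg=0xF0

Answer: 0xF0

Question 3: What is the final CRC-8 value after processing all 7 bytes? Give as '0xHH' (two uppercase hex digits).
After byte 1 (0xC3): reg=0x47
After byte 2 (0x4A): reg=0x23
After byte 3 (0xF8): reg=0x0F
After byte 4 (0x54): reg=0x86
After byte 5 (0x15): reg=0xF0
After byte 6 (0xF8): reg=0x38
After byte 7 (0x75): reg=0xE4

Answer: 0xE4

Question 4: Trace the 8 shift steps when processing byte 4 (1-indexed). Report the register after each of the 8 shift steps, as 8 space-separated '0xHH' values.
After byte 1 (0xC3): reg=0x47
After byte 2 (0x4A): reg=0x23
After byte 3 (0xF8): reg=0x0F
Register before byte 4: 0x0F
After XOR with byte 0x54: 0x5B

Answer: 0xB6 0x6B 0xD6 0xAB 0x51 0xA2 0x43 0x86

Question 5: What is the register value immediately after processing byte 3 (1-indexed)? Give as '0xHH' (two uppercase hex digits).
Answer: 0x0F

Derivation:
After byte 1 (0xC3): reg=0x47
After byte 2 (0x4A): reg=0x23
After byte 3 (0xF8): reg=0x0F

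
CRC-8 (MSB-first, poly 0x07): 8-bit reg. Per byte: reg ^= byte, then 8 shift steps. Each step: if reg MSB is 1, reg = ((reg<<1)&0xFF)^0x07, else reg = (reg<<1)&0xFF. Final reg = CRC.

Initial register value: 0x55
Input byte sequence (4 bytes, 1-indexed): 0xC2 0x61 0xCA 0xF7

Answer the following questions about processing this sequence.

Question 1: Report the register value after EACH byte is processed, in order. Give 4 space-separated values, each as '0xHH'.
0xEC 0xAA 0x27 0x3E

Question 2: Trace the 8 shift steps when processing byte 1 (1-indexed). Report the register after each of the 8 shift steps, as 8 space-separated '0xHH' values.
Answer: 0x29 0x52 0xA4 0x4F 0x9E 0x3B 0x76 0xEC

Derivation:
Register before byte 1: 0x55
After XOR with byte 0xC2: 0x97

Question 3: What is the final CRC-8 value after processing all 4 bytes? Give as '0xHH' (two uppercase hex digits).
After byte 1 (0xC2): reg=0xEC
After byte 2 (0x61): reg=0xAA
After byte 3 (0xCA): reg=0x27
After byte 4 (0xF7): reg=0x3E

Answer: 0x3E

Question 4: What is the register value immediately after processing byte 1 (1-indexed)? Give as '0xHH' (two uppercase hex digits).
After byte 1 (0xC2): reg=0xEC

Answer: 0xEC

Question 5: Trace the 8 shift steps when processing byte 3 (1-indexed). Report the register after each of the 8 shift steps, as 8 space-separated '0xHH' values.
Answer: 0xC0 0x87 0x09 0x12 0x24 0x48 0x90 0x27

Derivation:
After byte 1 (0xC2): reg=0xEC
After byte 2 (0x61): reg=0xAA
Register before byte 3: 0xAA
After XOR with byte 0xCA: 0x60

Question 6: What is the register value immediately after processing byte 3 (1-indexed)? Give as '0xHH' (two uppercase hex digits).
After byte 1 (0xC2): reg=0xEC
After byte 2 (0x61): reg=0xAA
After byte 3 (0xCA): reg=0x27

Answer: 0x27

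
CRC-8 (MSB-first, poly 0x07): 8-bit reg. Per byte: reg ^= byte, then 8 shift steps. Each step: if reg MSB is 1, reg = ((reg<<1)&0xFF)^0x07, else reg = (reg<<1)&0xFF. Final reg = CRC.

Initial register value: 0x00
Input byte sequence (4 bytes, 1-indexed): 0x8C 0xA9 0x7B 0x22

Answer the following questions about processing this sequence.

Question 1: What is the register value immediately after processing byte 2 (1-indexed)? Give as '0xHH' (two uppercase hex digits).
Answer: 0x1C

Derivation:
After byte 1 (0x8C): reg=0xAD
After byte 2 (0xA9): reg=0x1C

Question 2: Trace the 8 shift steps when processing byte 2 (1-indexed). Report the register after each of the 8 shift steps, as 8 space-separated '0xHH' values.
After byte 1 (0x8C): reg=0xAD
Register before byte 2: 0xAD
After XOR with byte 0xA9: 0x04

Answer: 0x08 0x10 0x20 0x40 0x80 0x07 0x0E 0x1C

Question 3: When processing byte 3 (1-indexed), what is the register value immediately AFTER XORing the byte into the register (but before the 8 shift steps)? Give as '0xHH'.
Register before byte 3: 0x1C
Byte 3: 0x7B
0x1C XOR 0x7B = 0x67

Answer: 0x67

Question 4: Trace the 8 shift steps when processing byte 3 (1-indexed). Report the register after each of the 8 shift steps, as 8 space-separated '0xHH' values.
After byte 1 (0x8C): reg=0xAD
After byte 2 (0xA9): reg=0x1C
Register before byte 3: 0x1C
After XOR with byte 0x7B: 0x67

Answer: 0xCE 0x9B 0x31 0x62 0xC4 0x8F 0x19 0x32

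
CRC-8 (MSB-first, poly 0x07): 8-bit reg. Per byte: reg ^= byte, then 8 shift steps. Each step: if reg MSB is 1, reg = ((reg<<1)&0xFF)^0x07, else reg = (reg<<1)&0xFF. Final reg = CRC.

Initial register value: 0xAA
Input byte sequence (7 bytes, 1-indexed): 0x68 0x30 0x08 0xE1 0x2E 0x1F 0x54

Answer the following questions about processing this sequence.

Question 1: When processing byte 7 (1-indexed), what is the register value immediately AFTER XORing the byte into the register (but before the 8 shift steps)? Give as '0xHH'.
Answer: 0xFA

Derivation:
Register before byte 7: 0xAE
Byte 7: 0x54
0xAE XOR 0x54 = 0xFA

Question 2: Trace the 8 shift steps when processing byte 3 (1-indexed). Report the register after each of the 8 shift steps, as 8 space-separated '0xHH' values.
After byte 1 (0x68): reg=0x40
After byte 2 (0x30): reg=0x57
Register before byte 3: 0x57
After XOR with byte 0x08: 0x5F

Answer: 0xBE 0x7B 0xF6 0xEB 0xD1 0xA5 0x4D 0x9A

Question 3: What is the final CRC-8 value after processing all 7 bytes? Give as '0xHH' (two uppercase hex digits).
After byte 1 (0x68): reg=0x40
After byte 2 (0x30): reg=0x57
After byte 3 (0x08): reg=0x9A
After byte 4 (0xE1): reg=0x66
After byte 5 (0x2E): reg=0xFF
After byte 6 (0x1F): reg=0xAE
After byte 7 (0x54): reg=0xE8

Answer: 0xE8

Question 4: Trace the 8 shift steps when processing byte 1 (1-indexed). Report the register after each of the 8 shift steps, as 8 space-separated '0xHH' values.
Register before byte 1: 0xAA
After XOR with byte 0x68: 0xC2

Answer: 0x83 0x01 0x02 0x04 0x08 0x10 0x20 0x40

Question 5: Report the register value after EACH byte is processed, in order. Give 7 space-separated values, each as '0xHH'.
0x40 0x57 0x9A 0x66 0xFF 0xAE 0xE8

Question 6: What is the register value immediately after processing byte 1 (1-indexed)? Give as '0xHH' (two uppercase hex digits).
Answer: 0x40

Derivation:
After byte 1 (0x68): reg=0x40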